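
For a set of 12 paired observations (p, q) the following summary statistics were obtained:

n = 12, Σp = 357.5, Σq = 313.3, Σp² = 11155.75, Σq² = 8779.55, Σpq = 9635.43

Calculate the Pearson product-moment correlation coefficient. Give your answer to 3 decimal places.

0.548

r = (nΣpq − ΣpΣq) / √[(nΣp² − (Σp)²)(nΣq² − (Σq)²)]
Numerator: 12×9635.43 − 357.5×313.3 = 3620.41
Denominator: √[(133869 − 127806.25)(105354.6 − 98156.89)] = √[6062.75 × 7197.71] = 6605.9001
r = 3620.41 / 6605.9001 ≈ 0.548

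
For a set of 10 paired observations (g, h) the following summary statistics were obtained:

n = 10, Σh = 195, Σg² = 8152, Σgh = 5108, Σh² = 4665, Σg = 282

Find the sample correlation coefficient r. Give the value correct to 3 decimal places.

r = (nΣgh − ΣgΣh) / √[(nΣg² − (Σg)²)(nΣh² − (Σh)²)]
Numerator: 10×5108 − 282×195 = -3910
Denominator: √[(81520 − 79524)(46650 − 38025)] = √[1996 × 8625] = 4149.1565
r = -3910 / 4149.1565 ≈ -0.942

-0.942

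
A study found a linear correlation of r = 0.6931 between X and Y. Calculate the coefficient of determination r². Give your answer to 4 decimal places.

r² = (0.6931)² = 0.4804

0.4804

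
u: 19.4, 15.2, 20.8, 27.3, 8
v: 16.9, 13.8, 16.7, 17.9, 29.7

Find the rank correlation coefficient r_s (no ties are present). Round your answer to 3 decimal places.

-0.100

Rank u: 3, 2, 4, 5, 1
Rank v: 3, 1, 2, 4, 5
d = rank(u) − rank(v): 0, 1, 2, 1, -4; Σd² = 22
ρ = 1 − 6Σd² / [n(n²−1)] = 1 − 6×22 / (5×24) = 1 − 132/120 ≈ -0.100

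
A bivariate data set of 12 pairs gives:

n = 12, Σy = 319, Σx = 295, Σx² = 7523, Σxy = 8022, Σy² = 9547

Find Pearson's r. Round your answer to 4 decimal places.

r = (nΣxy − ΣxΣy) / √[(nΣx² − (Σx)²)(nΣy² − (Σy)²)]
Numerator: 12×8022 − 295×319 = 2159
Denominator: √[(90276 − 87025)(114564 − 101761)] = √[3251 × 12803] = 6451.5543
r = 2159 / 6451.5543 ≈ 0.3346

0.3346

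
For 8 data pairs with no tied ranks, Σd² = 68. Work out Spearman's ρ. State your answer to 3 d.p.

0.190

ρ = 1 − 6Σd² / [n(n²−1)] = 1 − 6×68 / (8×63)
  = 1 − 408/504 = 1 − 0.8095 ≈ 0.190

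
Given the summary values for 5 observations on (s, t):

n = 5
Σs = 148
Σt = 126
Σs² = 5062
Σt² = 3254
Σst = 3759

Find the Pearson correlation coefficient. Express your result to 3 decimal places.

0.127

r = (nΣst − ΣsΣt) / √[(nΣs² − (Σs)²)(nΣt² − (Σt)²)]
Numerator: 5×3759 − 148×126 = 147
Denominator: √[(25310 − 21904)(16270 − 15876)] = √[3406 × 394] = 1158.4317
r = 147 / 1158.4317 ≈ 0.127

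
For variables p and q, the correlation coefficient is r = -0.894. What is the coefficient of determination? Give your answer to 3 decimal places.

0.799

r² = (-0.894)² = 0.799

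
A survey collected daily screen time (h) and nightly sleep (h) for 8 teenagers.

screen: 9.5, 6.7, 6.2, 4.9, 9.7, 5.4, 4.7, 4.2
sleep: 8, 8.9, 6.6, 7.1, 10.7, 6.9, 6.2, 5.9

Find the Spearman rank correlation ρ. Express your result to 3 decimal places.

Rank screen: 7, 6, 5, 3, 8, 4, 2, 1
Rank sleep: 6, 7, 3, 5, 8, 4, 2, 1
d = rank(screen) − rank(sleep): 1, -1, 2, -2, 0, 0, 0, 0; Σd² = 10
ρ = 1 − 6Σd² / [n(n²−1)] = 1 − 6×10 / (8×63) = 1 − 60/504 ≈ 0.881

0.881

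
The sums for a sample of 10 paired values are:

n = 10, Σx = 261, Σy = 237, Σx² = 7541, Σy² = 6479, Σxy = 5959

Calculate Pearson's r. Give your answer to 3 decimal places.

r = (nΣxy − ΣxΣy) / √[(nΣx² − (Σx)²)(nΣy² − (Σy)²)]
Numerator: 10×5959 − 261×237 = -2267
Denominator: √[(75410 − 68121)(64790 − 56169)] = √[7289 × 8621] = 7927.0719
r = -2267 / 7927.0719 ≈ -0.286

-0.286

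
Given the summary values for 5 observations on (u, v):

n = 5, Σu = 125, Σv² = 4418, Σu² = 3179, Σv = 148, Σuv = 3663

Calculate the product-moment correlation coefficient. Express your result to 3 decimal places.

r = (nΣuv − ΣuΣv) / √[(nΣu² − (Σu)²)(nΣv² − (Σv)²)]
Numerator: 5×3663 − 125×148 = -185
Denominator: √[(15895 − 15625)(22090 − 21904)] = √[270 × 186] = 224.0982
r = -185 / 224.0982 ≈ -0.826

-0.826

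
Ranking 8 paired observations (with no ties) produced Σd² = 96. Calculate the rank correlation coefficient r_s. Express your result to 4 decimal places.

ρ = 1 − 6Σd² / [n(n²−1)] = 1 − 6×96 / (8×63)
  = 1 − 576/504 = 1 − 1.14286 ≈ -0.1429

-0.1429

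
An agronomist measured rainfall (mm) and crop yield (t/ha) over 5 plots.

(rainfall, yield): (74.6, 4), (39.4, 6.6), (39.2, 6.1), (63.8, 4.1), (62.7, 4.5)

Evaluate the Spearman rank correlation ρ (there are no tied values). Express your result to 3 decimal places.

-0.900

Rank rainfall: 5, 2, 1, 4, 3
Rank yield: 1, 5, 4, 2, 3
d = rank(rainfall) − rank(yield): 4, -3, -3, 2, 0; Σd² = 38
ρ = 1 − 6Σd² / [n(n²−1)] = 1 − 6×38 / (5×24) = 1 − 228/120 ≈ -0.900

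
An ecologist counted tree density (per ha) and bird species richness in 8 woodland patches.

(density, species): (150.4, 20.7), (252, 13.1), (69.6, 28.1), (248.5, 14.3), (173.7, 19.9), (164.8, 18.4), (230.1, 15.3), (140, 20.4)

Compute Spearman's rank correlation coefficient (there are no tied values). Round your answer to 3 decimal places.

Rank density: 3, 8, 1, 7, 5, 4, 6, 2
Rank species: 7, 1, 8, 2, 5, 4, 3, 6
d = rank(density) − rank(species): -4, 7, -7, 5, 0, 0, 3, -4; Σd² = 164
ρ = 1 − 6Σd² / [n(n²−1)] = 1 − 6×164 / (8×63) = 1 − 984/504 ≈ -0.952

-0.952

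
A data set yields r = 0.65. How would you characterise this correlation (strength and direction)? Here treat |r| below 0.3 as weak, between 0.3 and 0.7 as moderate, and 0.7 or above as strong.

moderate positive

r = 0.65 > 0 so the relationship is positive.
|r| = 0.65, which falls in the moderate range.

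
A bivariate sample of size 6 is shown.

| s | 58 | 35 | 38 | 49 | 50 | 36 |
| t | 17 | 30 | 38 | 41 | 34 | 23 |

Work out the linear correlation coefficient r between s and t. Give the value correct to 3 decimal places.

n = 6, Σs = 266, Σt = 183, Σs² = 12230, Σt² = 5999, Σst = 8017
nΣst − ΣsΣt = 48102 − 48678 = -576
nΣs² − (Σs)² = 73380 − 70756 = 2624; nΣt² − (Σt)² = 35994 − 33489 = 2505
r = -576 / √(2624 × 2505) = -576 / 2563.8097 ≈ -0.225

-0.225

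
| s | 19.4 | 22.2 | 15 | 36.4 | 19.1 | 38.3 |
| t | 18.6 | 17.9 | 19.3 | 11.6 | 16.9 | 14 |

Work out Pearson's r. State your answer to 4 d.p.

n = 6, Σs = 150.4, Σt = 98.3, Σs² = 4250.86, Σt² = 1655.03, Σst = 2328.95
nΣst − ΣsΣt = 13973.7 − 14784.32 = -810.62
nΣs² − (Σs)² = 25505.16 − 22620.16 = 2885; nΣt² − (Σt)² = 9930.18 − 9662.89 = 267.29
r = -810.62 / √(2885 × 267.29) = -810.62 / 878.1410 ≈ -0.9231

-0.9231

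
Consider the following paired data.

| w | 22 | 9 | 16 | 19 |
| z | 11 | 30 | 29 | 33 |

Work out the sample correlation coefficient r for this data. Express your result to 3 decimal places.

n = 4, Σw = 66, Σz = 103, Σw² = 1182, Σz² = 2951, Σwz = 1603
nΣwz − ΣwΣz = 6412 − 6798 = -386
nΣw² − (Σw)² = 4728 − 4356 = 372; nΣz² − (Σz)² = 11804 − 10609 = 1195
r = -386 / √(372 × 1195) = -386 / 666.7383 ≈ -0.579

-0.579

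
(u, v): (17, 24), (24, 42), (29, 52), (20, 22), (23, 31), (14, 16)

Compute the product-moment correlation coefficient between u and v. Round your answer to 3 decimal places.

0.947

n = 6, Σu = 127, Σv = 187, Σu² = 2831, Σv² = 6745, Σuv = 4301
nΣuv − ΣuΣv = 25806 − 23749 = 2057
nΣu² − (Σu)² = 16986 − 16129 = 857; nΣv² − (Σv)² = 40470 − 34969 = 5501
r = 2057 / √(857 × 5501) = 2057 / 2171.2570 ≈ 0.947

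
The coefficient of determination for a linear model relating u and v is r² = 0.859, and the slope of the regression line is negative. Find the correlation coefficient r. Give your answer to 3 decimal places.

|r| = √0.859 = 0.927
The association is negative, so r = −0.927.

-0.927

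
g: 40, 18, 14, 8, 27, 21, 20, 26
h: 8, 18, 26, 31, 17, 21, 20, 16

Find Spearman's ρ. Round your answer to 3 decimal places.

-0.881

Rank g: 8, 3, 2, 1, 7, 5, 4, 6
Rank h: 1, 4, 7, 8, 3, 6, 5, 2
d = rank(g) − rank(h): 7, -1, -5, -7, 4, -1, -1, 4; Σd² = 158
ρ = 1 − 6Σd² / [n(n²−1)] = 1 − 6×158 / (8×63) = 1 − 948/504 ≈ -0.881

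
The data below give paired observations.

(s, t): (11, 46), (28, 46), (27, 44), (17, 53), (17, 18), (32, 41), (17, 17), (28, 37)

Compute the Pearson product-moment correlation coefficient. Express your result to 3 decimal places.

n = 8, Σs = 177, Σt = 302, Σs² = 4309, Σt² = 12640, Σst = 6826
nΣst − ΣsΣt = 54608 − 53454 = 1154
nΣs² − (Σs)² = 34472 − 31329 = 3143; nΣt² − (Σt)² = 101120 − 91204 = 9916
r = 1154 / √(3143 × 9916) = 1154 / 5582.6506 ≈ 0.207

0.207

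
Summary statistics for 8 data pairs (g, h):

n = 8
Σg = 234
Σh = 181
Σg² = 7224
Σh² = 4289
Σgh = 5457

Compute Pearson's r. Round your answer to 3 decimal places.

r = (nΣgh − ΣgΣh) / √[(nΣg² − (Σg)²)(nΣh² − (Σh)²)]
Numerator: 8×5457 − 234×181 = 1302
Denominator: √[(57792 − 54756)(34312 − 32761)] = √[3036 × 1551] = 2169.9853
r = 1302 / 2169.9853 ≈ 0.600

0.600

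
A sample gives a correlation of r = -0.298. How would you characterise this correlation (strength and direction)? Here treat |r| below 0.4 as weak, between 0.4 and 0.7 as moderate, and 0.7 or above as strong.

r = -0.298 < 0 so the relationship is negative.
|r| = 0.298, which falls in the weak range.

weak negative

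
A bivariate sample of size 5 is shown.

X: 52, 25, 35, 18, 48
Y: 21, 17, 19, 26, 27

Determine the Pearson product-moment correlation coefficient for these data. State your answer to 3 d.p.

n = 5, ΣX = 178, ΣY = 110, ΣX² = 7182, ΣY² = 2496, ΣXY = 3946
nΣXY − ΣXΣY = 19730 − 19580 = 150
nΣX² − (ΣX)² = 35910 − 31684 = 4226; nΣY² − (ΣY)² = 12480 − 12100 = 380
r = 150 / √(4226 × 380) = 150 / 1267.2332 ≈ 0.118

0.118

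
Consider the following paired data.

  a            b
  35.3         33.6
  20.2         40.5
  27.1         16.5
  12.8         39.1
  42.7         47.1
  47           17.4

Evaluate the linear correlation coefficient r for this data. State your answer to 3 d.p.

-0.251

n = 6, Σa = 185.1, Σb = 194.2, Σa² = 6584.67, Σb² = 7091.44, Σab = 5780.78
nΣab − ΣaΣb = 34684.68 − 35946.42 = -1261.74
nΣa² − (Σa)² = 39508.02 − 34262.01 = 5246.01; nΣb² − (Σb)² = 42548.64 − 37713.64 = 4835
r = -1261.74 / √(5246.01 × 4835) = -1261.74 / 5036.3140 ≈ -0.251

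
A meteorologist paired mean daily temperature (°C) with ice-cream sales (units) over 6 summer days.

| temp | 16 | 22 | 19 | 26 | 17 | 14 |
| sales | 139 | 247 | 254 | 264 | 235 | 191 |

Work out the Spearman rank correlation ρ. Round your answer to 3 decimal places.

0.886

Rank temp: 2, 5, 4, 6, 3, 1
Rank sales: 1, 4, 5, 6, 3, 2
d = rank(temp) − rank(sales): 1, 1, -1, 0, 0, -1; Σd² = 4
ρ = 1 − 6Σd² / [n(n²−1)] = 1 − 6×4 / (6×35) = 1 − 24/210 ≈ 0.886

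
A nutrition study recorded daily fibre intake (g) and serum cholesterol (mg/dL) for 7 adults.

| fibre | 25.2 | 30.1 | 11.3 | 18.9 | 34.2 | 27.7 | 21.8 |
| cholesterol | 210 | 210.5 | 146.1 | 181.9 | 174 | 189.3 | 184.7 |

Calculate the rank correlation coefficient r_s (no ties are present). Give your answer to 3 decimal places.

0.429

Rank fibre: 4, 6, 1, 2, 7, 5, 3
Rank cholesterol: 6, 7, 1, 3, 2, 5, 4
d = rank(fibre) − rank(cholesterol): -2, -1, 0, -1, 5, 0, -1; Σd² = 32
ρ = 1 − 6Σd² / [n(n²−1)] = 1 − 6×32 / (7×48) = 1 − 192/336 ≈ 0.429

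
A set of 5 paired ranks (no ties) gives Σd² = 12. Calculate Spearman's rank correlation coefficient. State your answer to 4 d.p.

ρ = 1 − 6Σd² / [n(n²−1)] = 1 − 6×12 / (5×24)
  = 1 − 72/120 = 1 − 0.60000 ≈ 0.4000

0.4000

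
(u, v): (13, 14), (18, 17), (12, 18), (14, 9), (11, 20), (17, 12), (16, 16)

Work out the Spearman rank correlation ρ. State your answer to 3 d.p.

Rank u: 3, 7, 2, 4, 1, 6, 5
Rank v: 3, 5, 6, 1, 7, 2, 4
d = rank(u) − rank(v): 0, 2, -4, 3, -6, 4, 1; Σd² = 82
ρ = 1 − 6Σd² / [n(n²−1)] = 1 − 6×82 / (7×48) = 1 − 492/336 ≈ -0.464

-0.464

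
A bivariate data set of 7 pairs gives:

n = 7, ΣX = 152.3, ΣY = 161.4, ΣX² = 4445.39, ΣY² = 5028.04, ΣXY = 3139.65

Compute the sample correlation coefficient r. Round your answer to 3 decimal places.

r = (nΣXY − ΣXΣY) / √[(nΣX² − (ΣX)²)(nΣY² − (ΣY)²)]
Numerator: 7×3139.65 − 152.3×161.4 = -2603.67
Denominator: √[(31117.73 − 23195.29)(35196.28 − 26049.96)] = √[7922.44 × 9146.32] = 8512.4128
r = -2603.67 / 8512.4128 ≈ -0.306

-0.306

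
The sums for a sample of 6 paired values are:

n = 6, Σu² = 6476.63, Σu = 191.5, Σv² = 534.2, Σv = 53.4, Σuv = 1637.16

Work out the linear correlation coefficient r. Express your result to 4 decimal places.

r = (nΣuv − ΣuΣv) / √[(nΣu² − (Σu)²)(nΣv² − (Σv)²)]
Numerator: 6×1637.16 − 191.5×53.4 = -403.14
Denominator: √[(38859.78 − 36672.25)(3205.2 − 2851.56)] = √[2187.53 × 353.64] = 879.5443
r = -403.14 / 879.5443 ≈ -0.4584

-0.4584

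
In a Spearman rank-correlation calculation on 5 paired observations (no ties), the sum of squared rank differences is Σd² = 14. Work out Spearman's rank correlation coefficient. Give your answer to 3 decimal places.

0.300

ρ = 1 − 6Σd² / [n(n²−1)] = 1 − 6×14 / (5×24)
  = 1 − 84/120 = 1 − 0.7000 ≈ 0.300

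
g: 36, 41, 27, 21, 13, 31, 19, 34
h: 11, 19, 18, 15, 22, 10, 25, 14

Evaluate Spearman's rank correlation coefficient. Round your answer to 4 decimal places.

-0.5238

Rank g: 7, 8, 4, 3, 1, 5, 2, 6
Rank h: 2, 6, 5, 4, 7, 1, 8, 3
d = rank(g) − rank(h): 5, 2, -1, -1, -6, 4, -6, 3; Σd² = 128
ρ = 1 − 6Σd² / [n(n²−1)] = 1 − 6×128 / (8×63) = 1 − 768/504 ≈ -0.5238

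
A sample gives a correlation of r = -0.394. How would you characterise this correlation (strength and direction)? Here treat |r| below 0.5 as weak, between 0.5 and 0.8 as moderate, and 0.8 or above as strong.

weak negative

r = -0.394 < 0 so the relationship is negative.
|r| = 0.394, which falls in the weak range.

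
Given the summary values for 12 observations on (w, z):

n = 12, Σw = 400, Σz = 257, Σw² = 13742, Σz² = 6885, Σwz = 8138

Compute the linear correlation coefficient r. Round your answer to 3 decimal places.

-0.571

r = (nΣwz − ΣwΣz) / √[(nΣw² − (Σw)²)(nΣz² − (Σz)²)]
Numerator: 12×8138 − 400×257 = -5144
Denominator: √[(164904 − 160000)(82620 − 66049)] = √[4904 × 16571] = 9014.6649
r = -5144 / 9014.6649 ≈ -0.571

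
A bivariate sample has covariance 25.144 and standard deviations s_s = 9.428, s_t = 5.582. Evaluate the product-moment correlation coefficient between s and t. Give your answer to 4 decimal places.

0.4778

r = Cov(s,t) / (s_s · s_t) = 25.144 / (9.428 × 5.582)
  = 25.144 / 52.6271 ≈ 0.4778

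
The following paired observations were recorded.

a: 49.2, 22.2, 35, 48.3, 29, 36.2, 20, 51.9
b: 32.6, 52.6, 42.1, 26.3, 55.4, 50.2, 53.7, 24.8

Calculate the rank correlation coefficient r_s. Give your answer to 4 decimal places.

Rank a: 7, 2, 4, 6, 3, 5, 1, 8
Rank b: 3, 6, 4, 2, 8, 5, 7, 1
d = rank(a) − rank(b): 4, -4, 0, 4, -5, 0, -6, 7; Σd² = 158
ρ = 1 − 6Σd² / [n(n²−1)] = 1 − 6×158 / (8×63) = 1 − 948/504 ≈ -0.8810

-0.8810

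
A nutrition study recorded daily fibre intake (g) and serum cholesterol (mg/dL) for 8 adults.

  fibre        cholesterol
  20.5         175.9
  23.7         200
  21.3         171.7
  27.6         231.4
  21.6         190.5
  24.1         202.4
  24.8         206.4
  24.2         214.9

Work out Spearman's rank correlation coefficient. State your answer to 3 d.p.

0.952

Rank fibre: 1, 4, 2, 8, 3, 5, 7, 6
Rank cholesterol: 2, 4, 1, 8, 3, 5, 6, 7
d = rank(fibre) − rank(cholesterol): -1, 0, 1, 0, 0, 0, 1, -1; Σd² = 4
ρ = 1 − 6Σd² / [n(n²−1)] = 1 − 6×4 / (8×63) = 1 − 24/504 ≈ 0.952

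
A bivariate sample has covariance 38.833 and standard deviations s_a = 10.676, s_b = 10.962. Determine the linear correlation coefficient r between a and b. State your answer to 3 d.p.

0.332

r = Cov(a,b) / (s_a · s_b) = 38.833 / (10.676 × 10.962)
  = 38.833 / 117.0303 ≈ 0.332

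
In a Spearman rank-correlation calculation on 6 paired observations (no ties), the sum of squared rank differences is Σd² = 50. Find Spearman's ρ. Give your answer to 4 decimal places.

ρ = 1 − 6Σd² / [n(n²−1)] = 1 − 6×50 / (6×35)
  = 1 − 300/210 = 1 − 1.42857 ≈ -0.4286

-0.4286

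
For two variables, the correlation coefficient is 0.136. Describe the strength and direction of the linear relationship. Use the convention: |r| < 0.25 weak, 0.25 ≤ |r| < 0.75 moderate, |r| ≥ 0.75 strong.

r = 0.136 > 0 so the relationship is positive.
|r| = 0.136, which falls in the weak range.

weak positive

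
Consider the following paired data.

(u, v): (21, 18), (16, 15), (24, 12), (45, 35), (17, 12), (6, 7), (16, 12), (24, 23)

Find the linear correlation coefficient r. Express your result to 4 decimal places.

0.9266

n = 8, Σu = 169, Σv = 134, Σu² = 4455, Σv² = 2784, Σuv = 3471
nΣuv − ΣuΣv = 27768 − 22646 = 5122
nΣu² − (Σu)² = 35640 − 28561 = 7079; nΣv² − (Σv)² = 22272 − 17956 = 4316
r = 5122 / √(7079 × 4316) = 5122 / 5527.4736 ≈ 0.9266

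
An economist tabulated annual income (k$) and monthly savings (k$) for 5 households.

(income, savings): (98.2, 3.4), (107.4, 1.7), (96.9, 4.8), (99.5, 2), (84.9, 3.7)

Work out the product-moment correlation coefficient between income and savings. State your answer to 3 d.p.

n = 5, Σx = 486.9, Σy = 15.6, Σx² = 47675.87, Σy² = 55.18, Σxy = 1494.71
nΣxy − ΣxΣy = 7473.55 − 7595.64 = -122.09
nΣx² − (Σx)² = 238379.35 − 237071.61 = 1307.74; nΣy² − (Σy)² = 275.9 − 243.36 = 32.54
r = -122.09 / √(1307.74 × 32.54) = -122.09 / 206.2859 ≈ -0.592

-0.592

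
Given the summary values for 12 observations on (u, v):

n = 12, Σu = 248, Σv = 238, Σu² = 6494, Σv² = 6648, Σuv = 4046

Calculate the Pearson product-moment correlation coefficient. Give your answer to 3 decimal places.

r = (nΣuv − ΣuΣv) / √[(nΣu² − (Σu)²)(nΣv² − (Σv)²)]
Numerator: 12×4046 − 248×238 = -10472
Denominator: √[(77928 − 61504)(79776 − 56644)] = √[16424 × 23132] = 19491.5358
r = -10472 / 19491.5358 ≈ -0.537

-0.537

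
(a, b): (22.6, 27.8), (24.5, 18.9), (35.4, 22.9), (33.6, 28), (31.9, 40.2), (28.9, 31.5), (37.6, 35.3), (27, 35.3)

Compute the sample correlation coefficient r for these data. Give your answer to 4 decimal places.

0.2825

n = 8, Σa = 241.5, Σb = 239.9, Σa² = 7488.71, Σb² = 7538.93, Σab = 7315.9
nΣab − ΣaΣb = 58527.2 − 57935.85 = 591.35
nΣa² − (Σa)² = 59909.68 − 58322.25 = 1587.43; nΣb² − (Σb)² = 60311.44 − 57552.01 = 2759.43
r = 591.35 / √(1587.43 × 2759.43) = 591.35 / 2092.9410 ≈ 0.2825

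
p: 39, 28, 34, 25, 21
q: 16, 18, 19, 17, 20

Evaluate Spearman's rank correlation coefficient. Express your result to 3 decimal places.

-0.600

Rank p: 5, 3, 4, 2, 1
Rank q: 1, 3, 4, 2, 5
d = rank(p) − rank(q): 4, 0, 0, 0, -4; Σd² = 32
ρ = 1 − 6Σd² / [n(n²−1)] = 1 − 6×32 / (5×24) = 1 − 192/120 ≈ -0.600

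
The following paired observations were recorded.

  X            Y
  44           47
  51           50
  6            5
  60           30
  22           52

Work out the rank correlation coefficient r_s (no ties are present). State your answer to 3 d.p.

0.100

Rank X: 3, 4, 1, 5, 2
Rank Y: 3, 4, 1, 2, 5
d = rank(X) − rank(Y): 0, 0, 0, 3, -3; Σd² = 18
ρ = 1 − 6Σd² / [n(n²−1)] = 1 − 6×18 / (5×24) = 1 − 108/120 ≈ 0.100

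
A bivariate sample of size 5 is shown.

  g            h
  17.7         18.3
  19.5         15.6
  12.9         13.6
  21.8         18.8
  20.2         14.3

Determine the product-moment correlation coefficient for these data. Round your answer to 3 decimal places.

0.550

n = 5, Σg = 92.1, Σh = 80.6, Σg² = 1743.23, Σh² = 1321.14, Σgh = 1502.25
nΣgh − ΣgΣh = 7511.25 − 7423.26 = 87.99
nΣg² − (Σg)² = 8716.15 − 8482.41 = 233.74; nΣh² − (Σh)² = 6605.7 − 6496.36 = 109.34
r = 87.99 / √(233.74 × 109.34) = 87.99 / 159.8660 ≈ 0.550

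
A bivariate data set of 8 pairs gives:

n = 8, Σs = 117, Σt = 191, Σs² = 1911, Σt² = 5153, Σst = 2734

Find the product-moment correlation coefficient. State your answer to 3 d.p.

r = (nΣst − ΣsΣt) / √[(nΣs² − (Σs)²)(nΣt² − (Σt)²)]
Numerator: 8×2734 − 117×191 = -475
Denominator: √[(15288 − 13689)(41224 − 36481)] = √[1599 × 4743] = 2753.9167
r = -475 / 2753.9167 ≈ -0.172

-0.172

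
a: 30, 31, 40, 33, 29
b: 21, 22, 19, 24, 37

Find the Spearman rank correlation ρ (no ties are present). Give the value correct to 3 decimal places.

Rank a: 2, 3, 5, 4, 1
Rank b: 2, 3, 1, 4, 5
d = rank(a) − rank(b): 0, 0, 4, 0, -4; Σd² = 32
ρ = 1 − 6Σd² / [n(n²−1)] = 1 − 6×32 / (5×24) = 1 − 192/120 ≈ -0.600

-0.600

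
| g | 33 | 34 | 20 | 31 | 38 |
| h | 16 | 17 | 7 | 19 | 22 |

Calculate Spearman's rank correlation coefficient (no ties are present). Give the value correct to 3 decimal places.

0.700

Rank g: 3, 4, 1, 2, 5
Rank h: 2, 3, 1, 4, 5
d = rank(g) − rank(h): 1, 1, 0, -2, 0; Σd² = 6
ρ = 1 − 6Σd² / [n(n²−1)] = 1 − 6×6 / (5×24) = 1 − 36/120 ≈ 0.700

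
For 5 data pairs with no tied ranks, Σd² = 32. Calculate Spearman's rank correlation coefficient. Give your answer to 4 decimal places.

-0.6000

ρ = 1 − 6Σd² / [n(n²−1)] = 1 − 6×32 / (5×24)
  = 1 − 192/120 = 1 − 1.60000 ≈ -0.6000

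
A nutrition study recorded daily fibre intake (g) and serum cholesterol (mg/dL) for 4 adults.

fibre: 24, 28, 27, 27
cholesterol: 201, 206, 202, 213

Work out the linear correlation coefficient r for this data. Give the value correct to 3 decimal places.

n = 4, Σx = 106, Σy = 822, Σx² = 2818, Σy² = 169010, Σxy = 21797
nΣxy − ΣxΣy = 87188 − 87132 = 56
nΣx² − (Σx)² = 11272 − 11236 = 36; nΣy² − (Σy)² = 676040 − 675684 = 356
r = 56 / √(36 × 356) = 56 / 113.2078 ≈ 0.495

0.495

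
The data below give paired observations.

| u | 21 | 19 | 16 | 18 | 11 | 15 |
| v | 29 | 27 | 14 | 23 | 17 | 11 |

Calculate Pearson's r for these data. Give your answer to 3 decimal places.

n = 6, Σu = 100, Σv = 121, Σu² = 1728, Σv² = 2705, Σuv = 2112
nΣuv − ΣuΣv = 12672 − 12100 = 572
nΣu² − (Σu)² = 10368 − 10000 = 368; nΣv² − (Σv)² = 16230 − 14641 = 1589
r = 572 / √(368 × 1589) = 572 / 764.6908 ≈ 0.748

0.748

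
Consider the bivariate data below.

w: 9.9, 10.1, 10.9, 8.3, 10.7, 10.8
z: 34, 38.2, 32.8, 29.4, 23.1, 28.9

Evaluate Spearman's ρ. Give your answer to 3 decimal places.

-0.257

Rank w: 2, 3, 6, 1, 4, 5
Rank z: 5, 6, 4, 3, 1, 2
d = rank(w) − rank(z): -3, -3, 2, -2, 3, 3; Σd² = 44
ρ = 1 − 6Σd² / [n(n²−1)] = 1 − 6×44 / (6×35) = 1 − 264/210 ≈ -0.257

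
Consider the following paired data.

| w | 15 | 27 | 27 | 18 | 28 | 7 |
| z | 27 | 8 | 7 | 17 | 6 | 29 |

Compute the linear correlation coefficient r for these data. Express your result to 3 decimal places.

n = 6, Σw = 122, Σz = 94, Σw² = 2840, Σz² = 2008, Σwz = 1487
nΣwz − ΣwΣz = 8922 − 11468 = -2546
nΣw² − (Σw)² = 17040 − 14884 = 2156; nΣz² − (Σz)² = 12048 − 8836 = 3212
r = -2546 / √(2156 × 3212) = -2546 / 2631.5532 ≈ -0.967

-0.967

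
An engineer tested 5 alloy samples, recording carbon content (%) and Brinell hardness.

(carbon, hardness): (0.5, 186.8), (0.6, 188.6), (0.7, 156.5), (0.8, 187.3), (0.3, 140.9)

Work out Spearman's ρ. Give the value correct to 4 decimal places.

0.5000

Rank carbon: 2, 3, 4, 5, 1
Rank hardness: 3, 5, 2, 4, 1
d = rank(carbon) − rank(hardness): -1, -2, 2, 1, 0; Σd² = 10
ρ = 1 − 6Σd² / [n(n²−1)] = 1 − 6×10 / (5×24) = 1 − 60/120 ≈ 0.5000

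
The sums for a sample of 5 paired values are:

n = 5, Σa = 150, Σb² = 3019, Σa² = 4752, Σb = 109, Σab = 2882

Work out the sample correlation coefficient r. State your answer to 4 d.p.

-0.9640

r = (nΣab − ΣaΣb) / √[(nΣa² − (Σa)²)(nΣb² − (Σb)²)]
Numerator: 5×2882 − 150×109 = -1940
Denominator: √[(23760 − 22500)(15095 − 11881)] = √[1260 × 3214] = 2012.3717
r = -1940 / 2012.3717 ≈ -0.9640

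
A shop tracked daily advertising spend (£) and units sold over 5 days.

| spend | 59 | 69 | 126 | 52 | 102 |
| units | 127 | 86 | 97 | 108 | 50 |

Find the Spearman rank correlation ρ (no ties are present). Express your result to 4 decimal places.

-0.6000

Rank spend: 2, 3, 5, 1, 4
Rank units: 5, 2, 3, 4, 1
d = rank(spend) − rank(units): -3, 1, 2, -3, 3; Σd² = 32
ρ = 1 − 6Σd² / [n(n²−1)] = 1 − 6×32 / (5×24) = 1 − 192/120 ≈ -0.6000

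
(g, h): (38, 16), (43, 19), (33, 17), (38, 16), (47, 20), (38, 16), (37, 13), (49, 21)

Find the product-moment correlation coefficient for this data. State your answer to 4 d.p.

0.8076

n = 8, Σg = 323, Σh = 138, Σg² = 13249, Σh² = 2428, Σgh = 5652
nΣgh − ΣgΣh = 45216 − 44574 = 642
nΣg² − (Σg)² = 105992 − 104329 = 1663; nΣh² − (Σh)² = 19424 − 19044 = 380
r = 642 / √(1663 × 380) = 642 / 794.9465 ≈ 0.8076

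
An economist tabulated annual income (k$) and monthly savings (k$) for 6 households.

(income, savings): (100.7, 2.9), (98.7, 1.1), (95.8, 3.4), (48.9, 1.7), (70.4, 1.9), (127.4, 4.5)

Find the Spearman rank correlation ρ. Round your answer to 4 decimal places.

Rank income: 5, 4, 3, 1, 2, 6
Rank savings: 4, 1, 5, 2, 3, 6
d = rank(income) − rank(savings): 1, 3, -2, -1, -1, 0; Σd² = 16
ρ = 1 − 6Σd² / [n(n²−1)] = 1 − 6×16 / (6×35) = 1 − 96/210 ≈ 0.5429

0.5429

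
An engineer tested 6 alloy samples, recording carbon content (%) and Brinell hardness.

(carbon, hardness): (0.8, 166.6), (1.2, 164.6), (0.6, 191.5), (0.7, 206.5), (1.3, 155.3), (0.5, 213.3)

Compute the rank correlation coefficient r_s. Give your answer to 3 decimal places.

-0.943

Rank carbon: 4, 5, 2, 3, 6, 1
Rank hardness: 3, 2, 4, 5, 1, 6
d = rank(carbon) − rank(hardness): 1, 3, -2, -2, 5, -5; Σd² = 68
ρ = 1 − 6Σd² / [n(n²−1)] = 1 − 6×68 / (6×35) = 1 − 408/210 ≈ -0.943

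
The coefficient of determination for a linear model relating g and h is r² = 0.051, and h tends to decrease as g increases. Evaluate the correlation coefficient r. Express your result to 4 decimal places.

|r| = √0.051 = 0.2258
The association is negative, so r = −0.2258.

-0.2258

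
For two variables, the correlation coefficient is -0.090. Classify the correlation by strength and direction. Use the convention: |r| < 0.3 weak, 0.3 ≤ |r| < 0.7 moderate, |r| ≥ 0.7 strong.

r = -0.090 < 0 so the relationship is negative.
|r| = 0.090, which falls in the weak range.

weak negative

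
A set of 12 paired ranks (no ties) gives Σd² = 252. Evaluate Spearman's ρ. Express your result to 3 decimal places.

0.119

ρ = 1 − 6Σd² / [n(n²−1)] = 1 − 6×252 / (12×143)
  = 1 − 1512/1716 = 1 − 0.8811 ≈ 0.119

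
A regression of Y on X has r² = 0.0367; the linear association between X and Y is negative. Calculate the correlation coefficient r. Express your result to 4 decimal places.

-0.1916

|r| = √0.0367 = 0.1916
The association is negative, so r = −0.1916.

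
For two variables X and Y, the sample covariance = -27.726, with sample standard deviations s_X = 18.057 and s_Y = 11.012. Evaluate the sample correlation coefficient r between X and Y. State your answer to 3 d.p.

r = Cov(X,Y) / (s_X · s_Y) = -27.726 / (18.057 × 11.012)
  = -27.726 / 198.8437 ≈ -0.139

-0.139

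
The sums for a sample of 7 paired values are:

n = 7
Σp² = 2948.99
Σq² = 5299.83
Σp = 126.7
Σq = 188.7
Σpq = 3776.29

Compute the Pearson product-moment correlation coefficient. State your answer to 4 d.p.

0.9654

r = (nΣpq − ΣpΣq) / √[(nΣp² − (Σp)²)(nΣq² − (Σq)²)]
Numerator: 7×3776.29 − 126.7×188.7 = 2525.74
Denominator: √[(20642.93 − 16052.89)(37098.81 − 35607.69)] = √[4590.04 × 1491.12] = 2616.1614
r = 2525.74 / 2616.1614 ≈ 0.9654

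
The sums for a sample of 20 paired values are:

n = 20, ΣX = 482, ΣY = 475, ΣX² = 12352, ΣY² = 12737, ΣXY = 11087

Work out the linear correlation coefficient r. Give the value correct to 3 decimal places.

-0.348

r = (nΣXY − ΣXΣY) / √[(nΣX² − (ΣX)²)(nΣY² − (ΣY)²)]
Numerator: 20×11087 − 482×475 = -7210
Denominator: √[(247040 − 232324)(254740 − 225625)] = √[14716 × 29115] = 20699.1869
r = -7210 / 20699.1869 ≈ -0.348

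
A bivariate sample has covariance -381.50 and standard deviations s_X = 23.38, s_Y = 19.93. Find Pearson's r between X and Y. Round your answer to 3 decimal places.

r = Cov(X,Y) / (s_X · s_Y) = -381.50 / (23.38 × 19.93)
  = -381.50 / 465.9634 ≈ -0.819

-0.819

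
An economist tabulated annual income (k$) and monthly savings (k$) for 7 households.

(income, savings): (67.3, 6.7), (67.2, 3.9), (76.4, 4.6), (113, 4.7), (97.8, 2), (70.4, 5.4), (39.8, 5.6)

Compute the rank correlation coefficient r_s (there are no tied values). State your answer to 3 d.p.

Rank income: 3, 2, 5, 7, 6, 4, 1
Rank savings: 7, 2, 3, 4, 1, 5, 6
d = rank(income) − rank(savings): -4, 0, 2, 3, 5, -1, -5; Σd² = 80
ρ = 1 − 6Σd² / [n(n²−1)] = 1 − 6×80 / (7×48) = 1 − 480/336 ≈ -0.429

-0.429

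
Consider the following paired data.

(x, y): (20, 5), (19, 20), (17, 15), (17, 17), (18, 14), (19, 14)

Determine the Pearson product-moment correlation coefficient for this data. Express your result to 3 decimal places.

-0.536

n = 6, Σx = 110, Σy = 85, Σx² = 2024, Σy² = 1331, Σxy = 1542
nΣxy − ΣxΣy = 9252 − 9350 = -98
nΣx² − (Σx)² = 12144 − 12100 = 44; nΣy² − (Σy)² = 7986 − 7225 = 761
r = -98 / √(44 × 761) = -98 / 182.9863 ≈ -0.536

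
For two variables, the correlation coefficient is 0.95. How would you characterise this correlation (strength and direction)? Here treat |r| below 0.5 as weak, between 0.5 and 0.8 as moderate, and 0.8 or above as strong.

r = 0.95 > 0 so the relationship is positive.
|r| = 0.95, which falls in the strong range.

strong positive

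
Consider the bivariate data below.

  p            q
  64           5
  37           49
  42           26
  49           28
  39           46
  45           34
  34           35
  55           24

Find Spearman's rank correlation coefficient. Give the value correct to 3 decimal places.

Rank p: 8, 2, 4, 6, 3, 5, 1, 7
Rank q: 1, 8, 3, 4, 7, 5, 6, 2
d = rank(p) − rank(q): 7, -6, 1, 2, -4, 0, -5, 5; Σd² = 156
ρ = 1 − 6Σd² / [n(n²−1)] = 1 − 6×156 / (8×63) = 1 − 936/504 ≈ -0.857

-0.857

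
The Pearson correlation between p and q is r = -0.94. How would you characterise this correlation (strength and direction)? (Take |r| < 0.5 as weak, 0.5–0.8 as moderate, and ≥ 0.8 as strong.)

strong negative

r = -0.94 < 0 so the relationship is negative.
|r| = 0.94, which falls in the strong range.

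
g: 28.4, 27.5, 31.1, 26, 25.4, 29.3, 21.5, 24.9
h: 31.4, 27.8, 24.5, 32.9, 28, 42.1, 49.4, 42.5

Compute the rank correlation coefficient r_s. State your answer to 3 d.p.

Rank g: 6, 5, 8, 4, 3, 7, 1, 2
Rank h: 4, 2, 1, 5, 3, 6, 8, 7
d = rank(g) − rank(h): 2, 3, 7, -1, 0, 1, -7, -5; Σd² = 138
ρ = 1 − 6Σd² / [n(n²−1)] = 1 − 6×138 / (8×63) = 1 − 828/504 ≈ -0.643

-0.643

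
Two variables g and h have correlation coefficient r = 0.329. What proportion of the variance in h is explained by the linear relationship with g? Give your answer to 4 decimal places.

0.1082

r² = (0.329)² = 0.1082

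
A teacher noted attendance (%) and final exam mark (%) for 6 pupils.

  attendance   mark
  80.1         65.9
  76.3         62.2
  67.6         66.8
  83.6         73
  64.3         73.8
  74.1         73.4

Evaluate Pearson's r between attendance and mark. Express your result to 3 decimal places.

-0.160

n = 6, Σx = 446, Σy = 415.1, Σx² = 33421.72, Σy² = 28836.89, Σxy = 30827.21
nΣxy − ΣxΣy = 184963.26 − 185134.6 = -171.34
nΣx² − (Σx)² = 200530.32 − 198916 = 1614.32; nΣy² − (Σy)² = 173021.34 − 172308.01 = 713.33
r = -171.34 / √(1614.32 × 713.33) = -171.34 / 1073.0997 ≈ -0.160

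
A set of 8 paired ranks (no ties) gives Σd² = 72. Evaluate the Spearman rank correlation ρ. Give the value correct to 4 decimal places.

ρ = 1 − 6Σd² / [n(n²−1)] = 1 − 6×72 / (8×63)
  = 1 − 432/504 = 1 − 0.85714 ≈ 0.1429

0.1429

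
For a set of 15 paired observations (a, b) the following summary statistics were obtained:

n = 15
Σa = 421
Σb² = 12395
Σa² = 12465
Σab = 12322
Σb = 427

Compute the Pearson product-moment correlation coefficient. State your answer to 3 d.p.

r = (nΣab − ΣaΣb) / √[(nΣa² − (Σa)²)(nΣb² − (Σb)²)]
Numerator: 15×12322 − 421×427 = 5063
Denominator: √[(186975 − 177241)(185925 − 182329)] = √[9734 × 3596] = 5916.3725
r = 5063 / 5916.3725 ≈ 0.856

0.856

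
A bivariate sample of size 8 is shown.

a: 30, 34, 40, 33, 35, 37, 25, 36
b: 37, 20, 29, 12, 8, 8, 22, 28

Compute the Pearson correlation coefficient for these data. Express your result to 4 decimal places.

n = 8, Σa = 270, Σb = 164, Σa² = 9260, Σb² = 4150, Σab = 5480
nΣab − ΣaΣb = 43840 − 44280 = -440
nΣa² − (Σa)² = 74080 − 72900 = 1180; nΣb² − (Σb)² = 33200 − 26896 = 6304
r = -440 / √(1180 × 6304) = -440 / 2727.4017 ≈ -0.1613

-0.1613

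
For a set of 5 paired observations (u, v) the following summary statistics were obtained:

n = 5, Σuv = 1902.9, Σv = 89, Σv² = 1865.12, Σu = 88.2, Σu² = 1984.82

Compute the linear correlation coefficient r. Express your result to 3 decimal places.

0.959

r = (nΣuv − ΣuΣv) / √[(nΣu² − (Σu)²)(nΣv² − (Σv)²)]
Numerator: 5×1902.9 − 88.2×89 = 1664.7
Denominator: √[(9924.1 − 7779.24)(9325.6 − 7921)] = √[2144.86 × 1404.6] = 1735.7046
r = 1664.7 / 1735.7046 ≈ 0.959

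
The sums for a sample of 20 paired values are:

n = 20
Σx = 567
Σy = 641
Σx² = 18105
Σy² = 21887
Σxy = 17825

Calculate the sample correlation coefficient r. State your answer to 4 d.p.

-0.2103

r = (nΣxy − ΣxΣy) / √[(nΣx² − (Σx)²)(nΣy² − (Σy)²)]
Numerator: 20×17825 − 567×641 = -6947
Denominator: √[(362100 − 321489)(437740 − 410881)] = √[40611 × 26859] = 33026.8201
r = -6947 / 33026.8201 ≈ -0.2103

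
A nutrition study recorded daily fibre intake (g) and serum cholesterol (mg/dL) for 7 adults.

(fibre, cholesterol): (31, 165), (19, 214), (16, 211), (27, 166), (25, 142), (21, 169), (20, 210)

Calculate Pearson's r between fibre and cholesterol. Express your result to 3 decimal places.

-0.747

n = 7, Σx = 159, Σy = 1277, Σx² = 3773, Σy² = 237923, Σxy = 28338
nΣxy − ΣxΣy = 198366 − 203043 = -4677
nΣx² − (Σx)² = 26411 − 25281 = 1130; nΣy² − (Σy)² = 1665461 − 1630729 = 34732
r = -4677 / √(1130 × 34732) = -4677 / 6264.7554 ≈ -0.747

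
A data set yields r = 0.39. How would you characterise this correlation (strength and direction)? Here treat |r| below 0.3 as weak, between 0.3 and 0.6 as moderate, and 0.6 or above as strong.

moderate positive

r = 0.39 > 0 so the relationship is positive.
|r| = 0.39, which falls in the moderate range.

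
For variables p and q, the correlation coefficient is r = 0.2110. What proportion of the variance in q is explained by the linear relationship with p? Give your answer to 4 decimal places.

r² = (0.2110)² = 0.0445

0.0445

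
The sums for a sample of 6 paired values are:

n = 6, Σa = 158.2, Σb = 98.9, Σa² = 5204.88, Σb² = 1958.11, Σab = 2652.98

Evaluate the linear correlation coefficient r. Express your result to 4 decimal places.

0.0778

r = (nΣab − ΣaΣb) / √[(nΣa² − (Σa)²)(nΣb² − (Σb)²)]
Numerator: 6×2652.98 − 158.2×98.9 = 271.9
Denominator: √[(31229.28 − 25027.24)(11748.66 − 9781.21)] = √[6202.04 × 1967.45] = 3493.1653
r = 271.9 / 3493.1653 ≈ 0.0778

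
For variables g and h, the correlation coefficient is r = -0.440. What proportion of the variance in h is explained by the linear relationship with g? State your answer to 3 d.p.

r² = (-0.440)² = 0.194

0.194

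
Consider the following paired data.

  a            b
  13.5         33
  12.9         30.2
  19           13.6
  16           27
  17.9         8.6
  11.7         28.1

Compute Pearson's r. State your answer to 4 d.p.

n = 6, Σa = 91, Σb = 140.5, Σa² = 1422.96, Σb² = 3778.57, Σab = 2008.19
nΣab − ΣaΣb = 12049.14 − 12785.5 = -736.36
nΣa² − (Σa)² = 8537.76 − 8281 = 256.76; nΣb² − (Σb)² = 22671.42 − 19740.25 = 2931.17
r = -736.36 / √(256.76 × 2931.17) = -736.36 / 867.5294 ≈ -0.8488

-0.8488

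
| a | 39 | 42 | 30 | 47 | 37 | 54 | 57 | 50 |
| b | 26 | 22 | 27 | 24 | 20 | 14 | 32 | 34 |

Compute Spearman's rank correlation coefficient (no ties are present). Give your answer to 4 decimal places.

Rank a: 3, 4, 1, 5, 2, 7, 8, 6
Rank b: 5, 3, 6, 4, 2, 1, 7, 8
d = rank(a) − rank(b): -2, 1, -5, 1, 0, 6, 1, -2; Σd² = 72
ρ = 1 − 6Σd² / [n(n²−1)] = 1 − 6×72 / (8×63) = 1 − 432/504 ≈ 0.1429

0.1429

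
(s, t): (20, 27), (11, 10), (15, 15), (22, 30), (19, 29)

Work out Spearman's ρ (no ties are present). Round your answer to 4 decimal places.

0.9000

Rank s: 4, 1, 2, 5, 3
Rank t: 3, 1, 2, 5, 4
d = rank(s) − rank(t): 1, 0, 0, 0, -1; Σd² = 2
ρ = 1 − 6Σd² / [n(n²−1)] = 1 − 6×2 / (5×24) = 1 − 12/120 ≈ 0.9000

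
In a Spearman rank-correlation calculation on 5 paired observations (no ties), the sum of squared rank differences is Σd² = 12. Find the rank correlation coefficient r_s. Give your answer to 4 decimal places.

0.4000

ρ = 1 − 6Σd² / [n(n²−1)] = 1 − 6×12 / (5×24)
  = 1 − 72/120 = 1 − 0.60000 ≈ 0.4000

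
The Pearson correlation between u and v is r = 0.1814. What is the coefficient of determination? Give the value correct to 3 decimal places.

r² = (0.1814)² = 0.033

0.033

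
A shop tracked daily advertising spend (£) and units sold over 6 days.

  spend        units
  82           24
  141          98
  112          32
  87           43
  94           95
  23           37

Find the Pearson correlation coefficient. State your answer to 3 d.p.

0.518

n = 6, Σx = 539, Σy = 329, Σx² = 56083, Σy² = 23447, Σxy = 32892
nΣxy − ΣxΣy = 197352 − 177331 = 20021
nΣx² − (Σx)² = 336498 − 290521 = 45977; nΣy² − (Σy)² = 140682 − 108241 = 32441
r = 20021 / √(45977 × 32441) = 20021 / 38620.4590 ≈ 0.518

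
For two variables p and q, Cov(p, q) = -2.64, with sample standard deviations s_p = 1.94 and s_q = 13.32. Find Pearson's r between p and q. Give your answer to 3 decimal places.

r = Cov(p,q) / (s_p · s_q) = -2.64 / (1.94 × 13.32)
  = -2.64 / 25.8408 ≈ -0.102

-0.102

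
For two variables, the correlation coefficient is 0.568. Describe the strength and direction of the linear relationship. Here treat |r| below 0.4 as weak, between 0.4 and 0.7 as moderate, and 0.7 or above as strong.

moderate positive

r = 0.568 > 0 so the relationship is positive.
|r| = 0.568, which falls in the moderate range.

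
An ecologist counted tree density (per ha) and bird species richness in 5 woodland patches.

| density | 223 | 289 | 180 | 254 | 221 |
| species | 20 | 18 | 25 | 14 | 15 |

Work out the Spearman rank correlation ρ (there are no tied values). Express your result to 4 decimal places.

Rank density: 3, 5, 1, 4, 2
Rank species: 4, 3, 5, 1, 2
d = rank(density) − rank(species): -1, 2, -4, 3, 0; Σd² = 30
ρ = 1 − 6Σd² / [n(n²−1)] = 1 − 6×30 / (5×24) = 1 − 180/120 ≈ -0.5000

-0.5000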